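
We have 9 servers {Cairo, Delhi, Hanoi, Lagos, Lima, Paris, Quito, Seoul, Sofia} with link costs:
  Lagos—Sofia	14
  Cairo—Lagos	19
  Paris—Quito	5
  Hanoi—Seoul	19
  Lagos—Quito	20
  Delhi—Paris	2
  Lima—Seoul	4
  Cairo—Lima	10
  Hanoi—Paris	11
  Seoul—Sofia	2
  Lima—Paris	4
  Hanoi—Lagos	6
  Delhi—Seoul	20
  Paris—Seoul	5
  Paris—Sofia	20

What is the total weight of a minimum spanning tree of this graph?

44

Prim, starting at Paris.
Step 1: cheapest edge leaving the tree is Delhi—Paris (2); add Delhi.
Step 2: cheapest edge leaving the tree is Lima—Paris (4); add Lima.
Step 3: cheapest edge leaving the tree is Lima—Seoul (4); add Seoul.
Step 4: cheapest edge leaving the tree is Seoul—Sofia (2); add Sofia.
Step 5: cheapest edge leaving the tree is Paris—Quito (5); add Quito.
Step 6: cheapest edge leaving the tree is Cairo—Lima (10); add Cairo.
Step 7: cheapest edge leaving the tree is Hanoi—Paris (11); add Hanoi.
Step 8: cheapest edge leaving the tree is Hanoi—Lagos (6); add Lagos.
MST edges: Delhi—Paris, Lima—Paris, Lima—Seoul, Seoul—Sofia, Paris—Quito, Cairo—Lima, Hanoi—Paris, Hanoi—Lagos; total weight 2+4+4+2+5+10+11+6 = 44.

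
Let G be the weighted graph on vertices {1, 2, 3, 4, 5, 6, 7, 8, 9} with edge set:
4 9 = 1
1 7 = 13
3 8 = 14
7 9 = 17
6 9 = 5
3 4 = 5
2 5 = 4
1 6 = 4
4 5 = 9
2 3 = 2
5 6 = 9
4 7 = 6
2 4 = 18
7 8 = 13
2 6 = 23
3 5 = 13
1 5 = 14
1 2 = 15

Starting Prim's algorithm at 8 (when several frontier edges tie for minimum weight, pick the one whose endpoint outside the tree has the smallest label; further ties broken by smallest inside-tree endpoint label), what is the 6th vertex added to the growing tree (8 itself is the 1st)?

Prim's algorithm from 8:
Step 1: cheapest edge leaving the tree is 7 8 (13); add 7.
Step 2: cheapest edge leaving the tree is 4 7 (6); add 4.
Step 3: cheapest edge leaving the tree is 4 9 (1); add 9.
Step 4: cheapest edge leaving the tree is 3 4 (5); add 3.
Step 5: cheapest edge leaving the tree is 2 3 (2); add 2.
Step 6: cheapest edge leaving the tree is 2 5 (4); add 5.
Step 7: cheapest edge leaving the tree is 6 9 (5); add 6.
Step 8: cheapest edge leaving the tree is 1 6 (4); add 1.
Vertex order: 8, 7, 4, 9, 3, 2, 5, 6, 1. The 6th vertex is 2.

2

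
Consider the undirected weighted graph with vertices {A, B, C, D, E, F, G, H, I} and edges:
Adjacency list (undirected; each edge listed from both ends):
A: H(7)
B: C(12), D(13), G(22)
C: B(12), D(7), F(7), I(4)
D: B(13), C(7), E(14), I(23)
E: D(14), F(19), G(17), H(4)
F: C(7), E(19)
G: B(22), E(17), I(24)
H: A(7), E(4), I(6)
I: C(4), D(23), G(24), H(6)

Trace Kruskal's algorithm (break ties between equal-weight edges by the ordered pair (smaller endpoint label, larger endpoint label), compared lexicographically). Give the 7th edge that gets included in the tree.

B-C

Sort edges by weight, then run Kruskal:
C I (4): add — endpoints in different components.
E H (4): add — endpoints in different components.
H I (6): add — endpoints in different components.
A H (7): add — endpoints in different components.
C D (7): add — endpoints in different components.
C F (7): add — endpoints in different components.
B C (12): add — endpoints in different components.
B D (13): skip — B and D already connected.
D E (14): skip — D and E already connected.
E G (17): add — endpoints in different components.
The 7th edge added is B C.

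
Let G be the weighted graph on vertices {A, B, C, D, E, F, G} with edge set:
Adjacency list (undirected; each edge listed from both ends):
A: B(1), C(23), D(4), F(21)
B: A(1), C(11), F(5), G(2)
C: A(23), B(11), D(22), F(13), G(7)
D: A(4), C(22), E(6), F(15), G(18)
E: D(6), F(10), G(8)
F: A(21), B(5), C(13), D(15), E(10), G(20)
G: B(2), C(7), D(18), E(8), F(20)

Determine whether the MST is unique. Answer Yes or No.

Yes

Sort edges by weight, then run Kruskal:
A—B (1): add — endpoints in different components.
B—G (2): add — endpoints in different components.
A—D (4): add — endpoints in different components.
B—F (5): add — endpoints in different components.
D—E (6): add — endpoints in different components.
C—G (7): add — endpoints in different components.
Every non-tree edge has weight strictly greater than the heaviest edge on the tree path between its endpoints, so the MST is unique.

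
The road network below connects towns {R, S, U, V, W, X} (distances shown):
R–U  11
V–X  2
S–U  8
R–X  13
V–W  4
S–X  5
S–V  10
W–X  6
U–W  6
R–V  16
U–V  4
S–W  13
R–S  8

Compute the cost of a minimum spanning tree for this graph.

23

Sort edges by weight, then run Kruskal:
V–X (2): add — endpoints in different components.
U–V (4): add — endpoints in different components.
V–W (4): add — endpoints in different components.
S–X (5): add — endpoints in different components.
U–W (6): skip — W and U already connected.
W–X (6): skip — W and X already connected.
R–S (8): add — endpoints in different components.
MST edges: V–X, U–V, V–W, S–X, R–S; total weight 2+4+4+5+8 = 23.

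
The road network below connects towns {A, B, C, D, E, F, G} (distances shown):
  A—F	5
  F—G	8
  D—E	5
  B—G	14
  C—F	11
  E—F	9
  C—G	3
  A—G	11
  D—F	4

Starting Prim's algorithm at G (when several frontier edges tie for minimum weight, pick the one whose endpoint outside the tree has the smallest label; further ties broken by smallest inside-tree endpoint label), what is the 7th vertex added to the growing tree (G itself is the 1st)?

B

Prim, starting at G.
Step 1: cheapest edge leaving the tree is C—G (3); add C.
Step 2: cheapest edge leaving the tree is F—G (8); add F.
Step 3: cheapest edge leaving the tree is D—F (4); add D.
Step 4: cheapest edge leaving the tree is A—F (5); add A.
Step 5: cheapest edge leaving the tree is D—E (5); add E.
Step 6: cheapest edge leaving the tree is B—G (14); add B.
Vertex order: G, C, F, D, A, E, B. The 7th vertex is B.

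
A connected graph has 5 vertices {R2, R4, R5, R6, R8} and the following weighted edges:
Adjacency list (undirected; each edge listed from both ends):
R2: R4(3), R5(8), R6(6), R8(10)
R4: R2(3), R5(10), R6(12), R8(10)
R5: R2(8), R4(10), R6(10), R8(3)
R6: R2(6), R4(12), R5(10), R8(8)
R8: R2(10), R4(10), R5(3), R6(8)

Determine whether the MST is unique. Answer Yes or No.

No

Sort edges by weight, then run Kruskal:
R2–R4 (3): add — endpoints in different components.
R5–R8 (3): add — endpoints in different components.
R2–R6 (6): add — endpoints in different components.
R2–R5 (8): add — endpoints in different components.
Non-tree edge R6–R8 has weight 8, equal to the heaviest edge on its tree cycle — swapping gives another MST of the same weight. Not unique.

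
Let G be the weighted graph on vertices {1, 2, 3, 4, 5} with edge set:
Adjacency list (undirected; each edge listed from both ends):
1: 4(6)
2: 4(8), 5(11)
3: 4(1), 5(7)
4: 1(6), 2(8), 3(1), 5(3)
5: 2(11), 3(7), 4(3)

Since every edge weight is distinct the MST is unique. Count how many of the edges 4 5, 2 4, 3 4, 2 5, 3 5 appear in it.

3

Kruskal: consider edges lightest-first.
3 4 (1): add. Components now {1} {2} {3,4} {5}
4 5 (3): add. Components now {1} {2} {3,4,5}
1 4 (6): add. Components now {1,3,4,5} {2}
3 5 (7): skip — 3 and 5 already connected.
2 4 (8): add. Components now {1,2,3,4,5}
MST edge set: {3 4, 4 5, 1 4, 2 4}.
Of the listed edges, {4 5, 2 4, 3 4} are in the MST → 3.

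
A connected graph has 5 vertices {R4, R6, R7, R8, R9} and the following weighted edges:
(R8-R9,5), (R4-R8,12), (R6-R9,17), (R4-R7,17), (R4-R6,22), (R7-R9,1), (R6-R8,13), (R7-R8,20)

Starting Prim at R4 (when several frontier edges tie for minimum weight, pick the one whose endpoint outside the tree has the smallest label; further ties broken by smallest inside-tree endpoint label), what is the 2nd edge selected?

Prim, starting at R4.
Step 1: frontier [R4-R8 12, R4-R7 17, R4-R6 22] → take R4-R8 (12); add R8.
Step 2: frontier [R4-R7 17, R4-R6 22, R8-R9 5, R6-R8 13, R7-R8 20] → take R8-R9 (5); add R9.
Step 3: frontier [R4-R7 17, R4-R6 22, R6-R8 13, R7-R8 20, R7-R9 1, R6-R9 17] → take R7-R9 (1); add R7.
Step 4: frontier [R4-R6 22, R6-R8 13, R6-R9 17] → take R6-R8 (13); add R6.
The 2nd edge added is R8-R9.

R8-R9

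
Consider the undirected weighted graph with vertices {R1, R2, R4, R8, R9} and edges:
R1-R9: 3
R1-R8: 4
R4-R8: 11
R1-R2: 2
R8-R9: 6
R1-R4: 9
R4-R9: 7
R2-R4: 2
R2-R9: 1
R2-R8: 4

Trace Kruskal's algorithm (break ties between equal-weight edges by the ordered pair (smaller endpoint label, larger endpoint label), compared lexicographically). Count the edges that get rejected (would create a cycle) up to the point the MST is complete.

1

Sort edges by weight, then run Kruskal:
R2-R9 (1): add — endpoints in different components.
R1-R2 (2): add — endpoints in different components.
R2-R4 (2): add — endpoints in different components.
R1-R9 (3): skip — R9 and R1 already connected.
R1-R8 (4): add — endpoints in different components.
Edges rejected before the tree was complete: 1.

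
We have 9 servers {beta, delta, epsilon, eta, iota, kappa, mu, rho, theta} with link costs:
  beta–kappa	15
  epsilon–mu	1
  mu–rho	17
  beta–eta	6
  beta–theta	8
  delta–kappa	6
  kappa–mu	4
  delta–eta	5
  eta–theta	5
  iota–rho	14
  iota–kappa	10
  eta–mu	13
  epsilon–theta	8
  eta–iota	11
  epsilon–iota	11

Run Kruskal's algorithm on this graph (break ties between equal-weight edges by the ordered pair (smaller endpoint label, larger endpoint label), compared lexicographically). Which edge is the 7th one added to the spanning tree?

iota-kappa

Kruskal: consider edges lightest-first.
epsilon–mu (1): add — endpoints in different components.
kappa–mu (4): add — endpoints in different components.
delta–eta (5): add — endpoints in different components.
eta–theta (5): add — endpoints in different components.
beta–eta (6): add — endpoints in different components.
delta–kappa (6): add — endpoints in different components.
beta–theta (8): skip — beta and theta already connected.
epsilon–theta (8): skip — epsilon and theta already connected.
iota–kappa (10): add — endpoints in different components.
epsilon–iota (11): skip — iota and epsilon already connected.
eta–iota (11): skip — iota and eta already connected.
eta–mu (13): skip — mu and eta already connected.
iota–rho (14): add — endpoints in different components.
The 7th edge added is iota–kappa.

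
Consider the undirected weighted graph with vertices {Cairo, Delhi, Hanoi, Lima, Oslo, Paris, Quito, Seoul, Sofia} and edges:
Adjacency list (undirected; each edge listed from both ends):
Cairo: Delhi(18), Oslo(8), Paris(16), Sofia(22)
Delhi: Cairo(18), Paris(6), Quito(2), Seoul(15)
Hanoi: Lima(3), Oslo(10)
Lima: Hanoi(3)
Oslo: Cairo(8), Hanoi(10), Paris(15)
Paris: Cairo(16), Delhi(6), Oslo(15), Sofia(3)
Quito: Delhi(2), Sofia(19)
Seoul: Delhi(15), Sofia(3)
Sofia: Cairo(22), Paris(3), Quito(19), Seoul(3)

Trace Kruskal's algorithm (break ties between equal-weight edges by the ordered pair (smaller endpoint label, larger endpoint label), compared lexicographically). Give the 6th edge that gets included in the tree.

Kruskal's algorithm — process edges by increasing weight (ties by edge label):
Delhi—Quito (2): add — endpoints in different components.
Hanoi—Lima (3): add — endpoints in different components.
Paris—Sofia (3): add — endpoints in different components.
Seoul—Sofia (3): add — endpoints in different components.
Delhi—Paris (6): add — endpoints in different components.
Cairo—Oslo (8): add — endpoints in different components.
Hanoi—Oslo (10): add — endpoints in different components.
Delhi—Seoul (15): skip — Seoul and Delhi already connected.
Oslo—Paris (15): add — endpoints in different components.
The 6th edge added is Cairo—Oslo.

Cairo-Oslo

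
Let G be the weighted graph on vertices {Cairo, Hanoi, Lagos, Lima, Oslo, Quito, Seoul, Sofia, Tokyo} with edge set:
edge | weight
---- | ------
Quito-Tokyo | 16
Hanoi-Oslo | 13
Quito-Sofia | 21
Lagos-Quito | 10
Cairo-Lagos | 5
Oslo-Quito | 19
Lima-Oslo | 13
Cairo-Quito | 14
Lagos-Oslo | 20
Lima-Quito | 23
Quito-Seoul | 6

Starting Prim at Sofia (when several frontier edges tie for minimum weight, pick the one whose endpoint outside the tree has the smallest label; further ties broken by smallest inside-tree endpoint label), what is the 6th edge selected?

Oslo-Quito

Grow the tree from Sofia using Prim:
Step 1: frontier [Quito-Sofia 21] → take Quito-Sofia (21); add Quito.
Step 2: frontier [Quito-Seoul 6, Lagos-Quito 10, Cairo-Quito 14, Quito-Tokyo 16, Oslo-Quito 19, Lima-Quito 23] → take Quito-Seoul (6); add Seoul.
Step 3: frontier [Lagos-Quito 10, Cairo-Quito 14, Quito-Tokyo 16, Oslo-Quito 19, Lima-Quito 23] → take Lagos-Quito (10); add Lagos.
Step 4: frontier [Cairo-Lagos 5, Lagos-Oslo 20, Cairo-Quito 14, Quito-Tokyo 16, Oslo-Quito 19, Lima-Quito 23] → take Cairo-Lagos (5); add Cairo.
Step 5: frontier [Lagos-Oslo 20, Quito-Tokyo 16, Oslo-Quito 19, Lima-Quito 23] → take Quito-Tokyo (16); add Tokyo.
Step 6: frontier [Lagos-Oslo 20, Oslo-Quito 19, Lima-Quito 23] → take Oslo-Quito (19); add Oslo.
Step 7: frontier [Hanoi-Oslo 13, Lima-Oslo 13, Lima-Quito 23] → take Hanoi-Oslo (13); add Hanoi.
Step 8: frontier [Lima-Oslo 13, Lima-Quito 23] → take Lima-Oslo (13); add Lima.
The 6th edge added is Oslo-Quito.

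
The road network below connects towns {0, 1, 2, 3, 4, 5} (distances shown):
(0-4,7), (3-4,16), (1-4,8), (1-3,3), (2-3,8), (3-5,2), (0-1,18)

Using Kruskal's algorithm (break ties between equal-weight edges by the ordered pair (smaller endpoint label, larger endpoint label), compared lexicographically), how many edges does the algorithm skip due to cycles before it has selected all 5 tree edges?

0

Kruskal: consider edges lightest-first.
3-5 (2): add. Components now {0} {1} {2} {3,5} {4}
1-3 (3): add. Components now {0} {1,3,5} {2} {4}
0-4 (7): add. Components now {0,4} {1,3,5} {2}
1-4 (8): add. Components now {0,1,3,4,5} {2}
2-3 (8): add. Components now {0,1,2,3,4,5}
Edges rejected before the tree was complete: 0.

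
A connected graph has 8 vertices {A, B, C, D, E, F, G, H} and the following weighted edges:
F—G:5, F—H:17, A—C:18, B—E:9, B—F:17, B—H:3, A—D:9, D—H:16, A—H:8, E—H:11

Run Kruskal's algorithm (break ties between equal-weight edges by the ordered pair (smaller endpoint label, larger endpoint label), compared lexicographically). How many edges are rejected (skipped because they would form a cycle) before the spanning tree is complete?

Kruskal: consider edges lightest-first.
B—H (3): add — endpoints in different components.
F—G (5): add — endpoints in different components.
A—H (8): add — endpoints in different components.
A—D (9): add — endpoints in different components.
B—E (9): add — endpoints in different components.
E—H (11): skip — E and H already connected.
D—H (16): skip — D and H already connected.
B—F (17): add — endpoints in different components.
F—H (17): skip — F and H already connected.
A—C (18): add — endpoints in different components.
Edges rejected before the tree was complete: 3.

3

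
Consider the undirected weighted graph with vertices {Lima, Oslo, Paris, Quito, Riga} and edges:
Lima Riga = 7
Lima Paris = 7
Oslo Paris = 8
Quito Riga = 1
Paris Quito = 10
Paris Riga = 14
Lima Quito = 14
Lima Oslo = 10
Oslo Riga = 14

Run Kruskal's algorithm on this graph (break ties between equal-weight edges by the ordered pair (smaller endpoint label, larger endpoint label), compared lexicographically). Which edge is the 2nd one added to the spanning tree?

Lima-Paris

Kruskal: consider edges lightest-first.
Quito Riga (1): add — endpoints in different components.
Lima Paris (7): add — endpoints in different components.
Lima Riga (7): add — endpoints in different components.
Oslo Paris (8): add — endpoints in different components.
The 2nd edge added is Lima Paris.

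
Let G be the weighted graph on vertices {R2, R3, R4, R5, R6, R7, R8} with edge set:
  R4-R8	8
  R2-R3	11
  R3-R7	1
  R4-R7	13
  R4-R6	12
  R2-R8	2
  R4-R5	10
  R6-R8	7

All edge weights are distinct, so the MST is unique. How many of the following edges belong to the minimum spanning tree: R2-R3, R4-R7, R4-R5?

2

Sort edges by weight, then run Kruskal:
R3-R7 (1): add — endpoints in different components.
R2-R8 (2): add — endpoints in different components.
R6-R8 (7): add — endpoints in different components.
R4-R8 (8): add — endpoints in different components.
R4-R5 (10): add — endpoints in different components.
R2-R3 (11): add — endpoints in different components.
MST edge set: {R3-R7, R2-R8, R6-R8, R4-R8, R4-R5, R2-R3}.
Of the listed edges, {R2-R3, R4-R5} are in the MST → 2.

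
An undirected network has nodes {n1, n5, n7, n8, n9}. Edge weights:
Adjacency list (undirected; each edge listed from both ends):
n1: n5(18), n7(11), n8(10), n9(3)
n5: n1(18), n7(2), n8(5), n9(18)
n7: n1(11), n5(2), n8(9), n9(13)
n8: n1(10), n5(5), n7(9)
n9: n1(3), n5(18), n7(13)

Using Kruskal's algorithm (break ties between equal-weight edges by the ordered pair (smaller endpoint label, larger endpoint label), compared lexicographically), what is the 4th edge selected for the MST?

Kruskal's algorithm — process edges by increasing weight (ties by edge label):
n5—n7 (2): add — endpoints in different components.
n1—n9 (3): add — endpoints in different components.
n5—n8 (5): add — endpoints in different components.
n7—n8 (9): skip — n7 and n8 already connected.
n1—n8 (10): add — endpoints in different components.
The 4th edge added is n1—n8.

n1-n8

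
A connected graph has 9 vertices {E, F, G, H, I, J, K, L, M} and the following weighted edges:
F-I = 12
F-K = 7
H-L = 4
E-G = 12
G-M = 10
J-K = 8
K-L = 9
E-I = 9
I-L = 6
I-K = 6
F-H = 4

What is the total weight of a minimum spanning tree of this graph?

Kruskal: consider edges lightest-first.
F-H (4): add — endpoints in different components.
H-L (4): add — endpoints in different components.
I-K (6): add — endpoints in different components.
I-L (6): add — endpoints in different components.
F-K (7): skip — F and K already connected.
J-K (8): add — endpoints in different components.
E-I (9): add — endpoints in different components.
K-L (9): skip — K and L already connected.
G-M (10): add — endpoints in different components.
E-G (12): add — endpoints in different components.
MST edges: F-H, H-L, I-K, I-L, J-K, E-I, G-M, E-G; total weight 4+4+6+6+8+9+10+12 = 59.

59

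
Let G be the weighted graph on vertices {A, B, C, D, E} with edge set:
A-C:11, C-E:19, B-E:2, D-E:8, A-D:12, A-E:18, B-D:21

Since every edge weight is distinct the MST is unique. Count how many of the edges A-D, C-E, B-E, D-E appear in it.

3

Kruskal's algorithm — process edges by increasing weight (ties by edge label):
B-E (2): add. Components now {A} {B,E} {C} {D}
D-E (8): add. Components now {A} {B,D,E} {C}
A-C (11): add. Components now {A,C} {B,D,E}
A-D (12): add. Components now {A,B,C,D,E}
MST edge set: {B-E, D-E, A-C, A-D}.
Of the listed edges, {A-D, B-E, D-E} are in the MST → 3.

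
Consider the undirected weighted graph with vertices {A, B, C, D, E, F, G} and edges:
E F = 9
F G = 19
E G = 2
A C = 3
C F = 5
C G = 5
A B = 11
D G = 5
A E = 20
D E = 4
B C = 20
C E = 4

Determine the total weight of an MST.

Prim, starting at E.
Step 1: cheapest edge leaving the tree is E G (2); add G.
Step 2: cheapest edge leaving the tree is C E (4); add C.
Step 3: cheapest edge leaving the tree is A C (3); add A.
Step 4: cheapest edge leaving the tree is D E (4); add D.
Step 5: cheapest edge leaving the tree is C F (5); add F.
Step 6: cheapest edge leaving the tree is A B (11); add B.
MST edges: E G, C E, A C, D E, C F, A B; total weight 2+4+3+4+5+11 = 29.

29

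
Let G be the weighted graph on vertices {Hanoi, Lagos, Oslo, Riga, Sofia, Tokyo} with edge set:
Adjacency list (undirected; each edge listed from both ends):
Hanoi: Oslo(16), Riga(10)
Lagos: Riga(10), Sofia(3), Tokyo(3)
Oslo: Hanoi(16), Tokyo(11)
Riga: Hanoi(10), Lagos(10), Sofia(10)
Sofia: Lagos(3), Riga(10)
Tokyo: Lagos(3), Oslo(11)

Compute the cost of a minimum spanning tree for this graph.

Sort edges by weight, then run Kruskal:
Lagos—Sofia (3): add — endpoints in different components.
Lagos—Tokyo (3): add — endpoints in different components.
Hanoi—Riga (10): add — endpoints in different components.
Lagos—Riga (10): add — endpoints in different components.
Riga—Sofia (10): skip — Riga and Sofia already connected.
Oslo—Tokyo (11): add — endpoints in different components.
MST edges: Lagos—Sofia, Lagos—Tokyo, Hanoi—Riga, Lagos—Riga, Oslo—Tokyo; total weight 3+3+10+10+11 = 37.

37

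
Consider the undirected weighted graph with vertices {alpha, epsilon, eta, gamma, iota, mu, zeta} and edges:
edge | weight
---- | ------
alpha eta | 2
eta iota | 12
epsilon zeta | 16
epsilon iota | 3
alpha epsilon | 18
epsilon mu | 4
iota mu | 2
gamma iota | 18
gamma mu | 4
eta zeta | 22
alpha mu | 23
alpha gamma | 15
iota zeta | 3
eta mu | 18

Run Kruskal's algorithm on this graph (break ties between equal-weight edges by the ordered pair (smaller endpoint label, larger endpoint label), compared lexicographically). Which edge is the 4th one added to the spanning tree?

iota-zeta

Sort edges by weight, then run Kruskal:
alpha eta (2): add — endpoints in different components.
iota mu (2): add — endpoints in different components.
epsilon iota (3): add — endpoints in different components.
iota zeta (3): add — endpoints in different components.
epsilon mu (4): skip — mu and epsilon already connected.
gamma mu (4): add — endpoints in different components.
eta iota (12): add — endpoints in different components.
The 4th edge added is iota zeta.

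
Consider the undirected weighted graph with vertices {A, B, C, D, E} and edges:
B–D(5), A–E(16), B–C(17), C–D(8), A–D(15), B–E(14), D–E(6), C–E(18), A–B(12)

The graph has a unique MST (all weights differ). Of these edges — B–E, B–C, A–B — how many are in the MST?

1

Sort edges by weight, then run Kruskal:
B–D (5): add. Components now {A} {B,D} {C} {E}
D–E (6): add. Components now {A} {B,D,E} {C}
C–D (8): add. Components now {A} {B,C,D,E}
A–B (12): add. Components now {A,B,C,D,E}
MST edge set: {B–D, D–E, C–D, A–B}.
Of the listed edges, {A–B} are in the MST → 1.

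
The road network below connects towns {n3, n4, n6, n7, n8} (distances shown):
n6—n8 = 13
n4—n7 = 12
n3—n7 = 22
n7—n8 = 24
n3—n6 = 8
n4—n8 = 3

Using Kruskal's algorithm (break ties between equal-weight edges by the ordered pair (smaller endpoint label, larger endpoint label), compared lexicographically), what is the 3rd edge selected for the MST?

Sort edges by weight, then run Kruskal:
n4—n8 (3): add. Components now {n6} {n3} {n7} {n4,n8}
n3—n6 (8): add. Components now {n3,n6} {n7} {n4,n8}
n4—n7 (12): add. Components now {n3,n6} {n4,n7,n8}
n6—n8 (13): add. Components now {n3,n4,n6,n7,n8}
The 3rd edge added is n4—n7.

n4-n7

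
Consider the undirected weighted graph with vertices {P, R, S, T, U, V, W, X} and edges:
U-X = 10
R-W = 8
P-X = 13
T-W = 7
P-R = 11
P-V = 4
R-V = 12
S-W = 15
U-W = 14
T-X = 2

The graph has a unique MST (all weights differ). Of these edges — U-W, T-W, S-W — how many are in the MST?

Sort edges by weight, then run Kruskal:
T-X (2): add — endpoints in different components.
P-V (4): add — endpoints in different components.
T-W (7): add — endpoints in different components.
R-W (8): add — endpoints in different components.
U-X (10): add — endpoints in different components.
P-R (11): add — endpoints in different components.
R-V (12): skip — R and V already connected.
P-X (13): skip — P and X already connected.
U-W (14): skip — W and U already connected.
S-W (15): add — endpoints in different components.
MST edge set: {T-X, P-V, T-W, R-W, U-X, P-R, S-W}.
Of the listed edges, {T-W, S-W} are in the MST → 2.

2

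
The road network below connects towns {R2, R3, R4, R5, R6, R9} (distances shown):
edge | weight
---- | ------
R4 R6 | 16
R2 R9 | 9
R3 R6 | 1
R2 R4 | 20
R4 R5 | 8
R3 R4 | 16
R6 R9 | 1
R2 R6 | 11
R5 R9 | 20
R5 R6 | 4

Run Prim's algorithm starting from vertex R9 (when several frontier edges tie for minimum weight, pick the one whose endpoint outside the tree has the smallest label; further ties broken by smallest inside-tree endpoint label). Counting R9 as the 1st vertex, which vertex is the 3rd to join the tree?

Prim, starting at R9.
Step 1: cheapest edge leaving the tree is R6 R9 (1); add R6.
Step 2: cheapest edge leaving the tree is R3 R6 (1); add R3.
Step 3: cheapest edge leaving the tree is R5 R6 (4); add R5.
Step 4: cheapest edge leaving the tree is R4 R5 (8); add R4.
Step 5: cheapest edge leaving the tree is R2 R9 (9); add R2.
Vertex order: R9, R6, R3, R5, R4, R2. The 3rd vertex is R3.

R3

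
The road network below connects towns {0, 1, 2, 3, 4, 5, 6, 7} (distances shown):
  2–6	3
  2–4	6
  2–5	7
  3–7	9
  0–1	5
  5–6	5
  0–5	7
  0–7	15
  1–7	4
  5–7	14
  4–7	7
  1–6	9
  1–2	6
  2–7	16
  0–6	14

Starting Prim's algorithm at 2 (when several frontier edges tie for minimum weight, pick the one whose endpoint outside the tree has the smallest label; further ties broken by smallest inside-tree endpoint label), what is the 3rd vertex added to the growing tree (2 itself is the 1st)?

Prim's algorithm from 2:
Step 1: cheapest edge leaving the tree is 2–6 (3); add 6.
Step 2: cheapest edge leaving the tree is 5–6 (5); add 5.
Step 3: cheapest edge leaving the tree is 1–2 (6); add 1.
Step 4: cheapest edge leaving the tree is 1–7 (4); add 7.
Step 5: cheapest edge leaving the tree is 0–1 (5); add 0.
Step 6: cheapest edge leaving the tree is 2–4 (6); add 4.
Step 7: cheapest edge leaving the tree is 3–7 (9); add 3.
Vertex order: 2, 6, 5, 1, 7, 0, 4, 3. The 3rd vertex is 5.

5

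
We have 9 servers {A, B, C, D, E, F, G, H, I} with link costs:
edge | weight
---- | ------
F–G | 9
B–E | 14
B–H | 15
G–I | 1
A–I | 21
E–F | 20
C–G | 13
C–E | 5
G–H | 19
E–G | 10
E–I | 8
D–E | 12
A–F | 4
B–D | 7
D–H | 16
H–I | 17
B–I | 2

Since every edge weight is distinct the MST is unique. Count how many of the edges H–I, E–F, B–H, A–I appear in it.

Sort edges by weight, then run Kruskal:
G–I (1): add — endpoints in different components.
B–I (2): add — endpoints in different components.
A–F (4): add — endpoints in different components.
C–E (5): add — endpoints in different components.
B–D (7): add — endpoints in different components.
E–I (8): add — endpoints in different components.
F–G (9): add — endpoints in different components.
E–G (10): skip — E and G already connected.
D–E (12): skip — D and E already connected.
C–G (13): skip — C and G already connected.
B–E (14): skip — B and E already connected.
B–H (15): add — endpoints in different components.
MST edge set: {G–I, B–I, A–F, C–E, B–D, E–I, F–G, B–H}.
Of the listed edges, {B–H} are in the MST → 1.

1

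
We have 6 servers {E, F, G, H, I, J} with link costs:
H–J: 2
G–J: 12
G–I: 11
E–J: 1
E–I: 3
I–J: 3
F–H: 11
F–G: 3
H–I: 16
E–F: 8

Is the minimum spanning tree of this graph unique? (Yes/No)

No

Sort edges by weight, then run Kruskal:
E–J (1): add — endpoints in different components.
H–J (2): add — endpoints in different components.
E–I (3): add — endpoints in different components.
F–G (3): add — endpoints in different components.
I–J (3): skip — I and J already connected.
E–F (8): add — endpoints in different components.
Non-tree edge I–J has weight 3, equal to the heaviest edge on its tree cycle — swapping gives another MST of the same weight. Not unique.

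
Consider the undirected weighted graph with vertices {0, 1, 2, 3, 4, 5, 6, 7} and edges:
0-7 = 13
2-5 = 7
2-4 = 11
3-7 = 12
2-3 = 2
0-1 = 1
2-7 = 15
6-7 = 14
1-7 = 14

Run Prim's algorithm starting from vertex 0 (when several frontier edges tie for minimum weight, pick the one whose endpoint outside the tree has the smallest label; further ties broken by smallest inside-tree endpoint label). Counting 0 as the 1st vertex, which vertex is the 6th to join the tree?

Grow the tree from 0 using Prim:
Step 1: frontier [0-1 1, 0-7 13] → take 0-1 (1); add 1.
Step 2: frontier [0-7 13, 1-7 14] → take 0-7 (13); add 7.
Step 3: frontier [3-7 12, 6-7 14, 2-7 15] → take 3-7 (12); add 3.
Step 4: frontier [2-3 2, 6-7 14, 2-7 15] → take 2-3 (2); add 2.
Step 5: frontier [2-5 7, 2-4 11, 6-7 14] → take 2-5 (7); add 5.
Step 6: frontier [2-4 11, 6-7 14] → take 2-4 (11); add 4.
Step 7: frontier [6-7 14] → take 6-7 (14); add 6.
Vertex order: 0, 1, 7, 3, 2, 5, 4, 6. The 6th vertex is 5.

5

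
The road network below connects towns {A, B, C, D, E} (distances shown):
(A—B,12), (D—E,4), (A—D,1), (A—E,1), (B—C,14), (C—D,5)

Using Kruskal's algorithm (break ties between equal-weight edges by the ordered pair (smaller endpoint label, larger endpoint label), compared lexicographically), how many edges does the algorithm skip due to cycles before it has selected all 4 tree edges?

1

Kruskal's algorithm — process edges by increasing weight (ties by edge label):
A—D (1): add. Components now {A,D} {B} {C} {E}
A—E (1): add. Components now {A,D,E} {B} {C}
D—E (4): skip — D and E already connected.
C—D (5): add. Components now {A,C,D,E} {B}
A—B (12): add. Components now {A,B,C,D,E}
Edges rejected before the tree was complete: 1.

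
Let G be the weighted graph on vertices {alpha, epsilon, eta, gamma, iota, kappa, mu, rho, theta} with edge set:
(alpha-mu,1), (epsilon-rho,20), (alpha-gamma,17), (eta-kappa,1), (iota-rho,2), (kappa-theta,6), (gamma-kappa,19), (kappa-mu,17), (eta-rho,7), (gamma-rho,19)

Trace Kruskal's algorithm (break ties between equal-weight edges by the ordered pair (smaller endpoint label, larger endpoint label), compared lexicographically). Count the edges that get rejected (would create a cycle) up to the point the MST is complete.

2

Kruskal's algorithm — process edges by increasing weight (ties by edge label):
alpha-mu (1): add — endpoints in different components.
eta-kappa (1): add — endpoints in different components.
iota-rho (2): add — endpoints in different components.
kappa-theta (6): add — endpoints in different components.
eta-rho (7): add — endpoints in different components.
alpha-gamma (17): add — endpoints in different components.
kappa-mu (17): add — endpoints in different components.
gamma-kappa (19): skip — kappa and gamma already connected.
gamma-rho (19): skip — rho and gamma already connected.
epsilon-rho (20): add — endpoints in different components.
Edges rejected before the tree was complete: 2.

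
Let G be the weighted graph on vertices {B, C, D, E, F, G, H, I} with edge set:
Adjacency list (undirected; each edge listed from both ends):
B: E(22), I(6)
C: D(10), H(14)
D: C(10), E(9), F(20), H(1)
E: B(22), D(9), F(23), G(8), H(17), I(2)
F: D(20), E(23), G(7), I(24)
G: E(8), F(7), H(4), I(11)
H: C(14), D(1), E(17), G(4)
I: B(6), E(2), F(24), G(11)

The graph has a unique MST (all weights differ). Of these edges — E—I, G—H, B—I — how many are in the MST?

3

Sort edges by weight, then run Kruskal:
D—H (1): add — endpoints in different components.
E—I (2): add — endpoints in different components.
G—H (4): add — endpoints in different components.
B—I (6): add — endpoints in different components.
F—G (7): add — endpoints in different components.
E—G (8): add — endpoints in different components.
D—E (9): skip — D and E already connected.
C—D (10): add — endpoints in different components.
MST edge set: {D—H, E—I, G—H, B—I, F—G, E—G, C—D}.
Of the listed edges, {E—I, G—H, B—I} are in the MST → 3.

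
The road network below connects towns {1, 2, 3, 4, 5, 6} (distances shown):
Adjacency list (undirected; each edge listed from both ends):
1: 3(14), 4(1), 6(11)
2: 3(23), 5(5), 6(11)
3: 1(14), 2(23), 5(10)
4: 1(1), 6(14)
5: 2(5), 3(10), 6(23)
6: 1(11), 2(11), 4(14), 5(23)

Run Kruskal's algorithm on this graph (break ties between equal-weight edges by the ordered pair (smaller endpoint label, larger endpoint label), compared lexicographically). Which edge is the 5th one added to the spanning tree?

Sort edges by weight, then run Kruskal:
1-4 (1): add. Components now {1,4} {2} {3} {5} {6}
2-5 (5): add. Components now {1,4} {2,5} {3} {6}
3-5 (10): add. Components now {1,4} {2,3,5} {6}
1-6 (11): add. Components now {1,4,6} {2,3,5}
2-6 (11): add. Components now {1,2,3,4,5,6}
The 5th edge added is 2-6.

2-6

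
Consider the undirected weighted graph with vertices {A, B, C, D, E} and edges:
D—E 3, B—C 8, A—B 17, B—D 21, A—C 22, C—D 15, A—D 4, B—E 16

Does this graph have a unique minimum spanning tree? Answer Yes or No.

Yes

Sort edges by weight, then run Kruskal:
D—E (3): add — endpoints in different components.
A—D (4): add — endpoints in different components.
B—C (8): add — endpoints in different components.
C—D (15): add — endpoints in different components.
Every non-tree edge has weight strictly greater than the heaviest edge on the tree path between its endpoints, so the MST is unique.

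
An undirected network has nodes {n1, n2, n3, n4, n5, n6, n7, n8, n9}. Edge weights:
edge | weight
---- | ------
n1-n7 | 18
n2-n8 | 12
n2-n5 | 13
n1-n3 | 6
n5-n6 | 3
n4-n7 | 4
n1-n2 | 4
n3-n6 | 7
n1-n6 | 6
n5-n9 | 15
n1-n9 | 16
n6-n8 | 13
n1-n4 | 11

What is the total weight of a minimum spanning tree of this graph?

61

Kruskal: consider edges lightest-first.
n5-n6 (3): add — endpoints in different components.
n1-n2 (4): add — endpoints in different components.
n4-n7 (4): add — endpoints in different components.
n1-n3 (6): add — endpoints in different components.
n1-n6 (6): add — endpoints in different components.
n3-n6 (7): skip — n3 and n6 already connected.
n1-n4 (11): add — endpoints in different components.
n2-n8 (12): add — endpoints in different components.
n2-n5 (13): skip — n5 and n2 already connected.
n6-n8 (13): skip — n8 and n6 already connected.
n5-n9 (15): add — endpoints in different components.
MST edges: n5-n6, n1-n2, n4-n7, n1-n3, n1-n6, n1-n4, n2-n8, n5-n9; total weight 3+4+4+6+6+11+12+15 = 61.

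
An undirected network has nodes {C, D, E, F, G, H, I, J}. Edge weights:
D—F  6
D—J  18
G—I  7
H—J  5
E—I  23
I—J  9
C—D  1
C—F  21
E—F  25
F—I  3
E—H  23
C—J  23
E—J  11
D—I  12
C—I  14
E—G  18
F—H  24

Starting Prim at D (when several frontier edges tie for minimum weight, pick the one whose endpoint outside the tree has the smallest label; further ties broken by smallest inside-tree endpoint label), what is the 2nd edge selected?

D-F

Prim's algorithm from D:
Step 1: cheapest edge leaving the tree is C—D (1); add C.
Step 2: cheapest edge leaving the tree is D—F (6); add F.
Step 3: cheapest edge leaving the tree is F—I (3); add I.
Step 4: cheapest edge leaving the tree is G—I (7); add G.
Step 5: cheapest edge leaving the tree is I—J (9); add J.
Step 6: cheapest edge leaving the tree is H—J (5); add H.
Step 7: cheapest edge leaving the tree is E—J (11); add E.
The 2nd edge added is D—F.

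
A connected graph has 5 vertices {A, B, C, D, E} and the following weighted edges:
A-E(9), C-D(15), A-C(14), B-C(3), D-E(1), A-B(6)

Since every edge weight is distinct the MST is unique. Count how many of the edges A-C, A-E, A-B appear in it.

2

Sort edges by weight, then run Kruskal:
D-E (1): add — endpoints in different components.
B-C (3): add — endpoints in different components.
A-B (6): add — endpoints in different components.
A-E (9): add — endpoints in different components.
MST edge set: {D-E, B-C, A-B, A-E}.
Of the listed edges, {A-E, A-B} are in the MST → 2.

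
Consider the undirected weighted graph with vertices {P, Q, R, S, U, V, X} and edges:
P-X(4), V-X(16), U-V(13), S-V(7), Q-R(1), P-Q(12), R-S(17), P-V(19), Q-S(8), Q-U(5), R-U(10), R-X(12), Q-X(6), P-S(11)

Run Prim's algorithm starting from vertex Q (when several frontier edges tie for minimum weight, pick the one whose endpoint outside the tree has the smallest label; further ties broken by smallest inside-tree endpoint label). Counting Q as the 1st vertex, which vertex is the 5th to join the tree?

Prim's algorithm from Q:
Step 1: frontier [Q-R 1, Q-U 5, Q-X 6, Q-S 8, P-Q 12] → take Q-R (1); add R.
Step 2: frontier [Q-U 5, Q-X 6, Q-S 8, P-Q 12, R-U 10, R-X 12, R-S 17] → take Q-U (5); add U.
Step 3: frontier [Q-X 6, Q-S 8, P-Q 12, R-X 12, R-S 17, U-V 13] → take Q-X (6); add X.
Step 4: frontier [Q-S 8, P-Q 12, R-S 17, U-V 13, P-X 4, V-X 16] → take P-X (4); add P.
Step 5: frontier [P-S 11, P-V 19, Q-S 8, R-S 17, U-V 13, V-X 16] → take Q-S (8); add S.
Step 6: frontier [P-V 19, S-V 7, U-V 13, V-X 16] → take S-V (7); add V.
Vertex order: Q, R, U, X, P, S, V. The 5th vertex is P.

P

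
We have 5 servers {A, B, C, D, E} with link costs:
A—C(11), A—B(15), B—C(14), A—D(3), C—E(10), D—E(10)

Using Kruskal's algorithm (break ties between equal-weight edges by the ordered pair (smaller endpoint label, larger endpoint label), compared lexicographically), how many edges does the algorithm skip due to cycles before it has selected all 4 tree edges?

Kruskal's algorithm — process edges by increasing weight (ties by edge label):
A—D (3): add. Components now {A,D} {B} {C} {E}
C—E (10): add. Components now {A,D} {B} {C,E}
D—E (10): add. Components now {A,C,D,E} {B}
A—C (11): skip — A and C already connected.
B—C (14): add. Components now {A,B,C,D,E}
Edges rejected before the tree was complete: 1.

1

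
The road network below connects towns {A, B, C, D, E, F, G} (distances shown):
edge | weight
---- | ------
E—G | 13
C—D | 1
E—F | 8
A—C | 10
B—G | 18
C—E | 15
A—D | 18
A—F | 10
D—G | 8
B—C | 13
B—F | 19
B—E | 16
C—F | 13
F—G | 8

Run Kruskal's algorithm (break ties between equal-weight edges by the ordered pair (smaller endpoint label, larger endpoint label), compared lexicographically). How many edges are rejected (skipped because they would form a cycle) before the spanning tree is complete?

1

Kruskal: consider edges lightest-first.
C—D (1): add — endpoints in different components.
D—G (8): add — endpoints in different components.
E—F (8): add — endpoints in different components.
F—G (8): add — endpoints in different components.
A—C (10): add — endpoints in different components.
A—F (10): skip — A and F already connected.
B—C (13): add — endpoints in different components.
Edges rejected before the tree was complete: 1.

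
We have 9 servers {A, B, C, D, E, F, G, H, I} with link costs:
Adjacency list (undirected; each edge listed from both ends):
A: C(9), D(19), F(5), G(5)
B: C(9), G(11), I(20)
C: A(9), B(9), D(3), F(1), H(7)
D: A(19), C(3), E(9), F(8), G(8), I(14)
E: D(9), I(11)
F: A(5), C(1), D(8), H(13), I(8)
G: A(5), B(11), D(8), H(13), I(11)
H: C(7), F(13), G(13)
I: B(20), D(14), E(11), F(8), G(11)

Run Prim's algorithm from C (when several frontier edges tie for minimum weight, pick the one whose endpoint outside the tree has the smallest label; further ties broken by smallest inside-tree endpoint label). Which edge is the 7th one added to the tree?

B-C

Prim's algorithm from C:
Step 1: cheapest edge leaving the tree is C F (1); add F.
Step 2: cheapest edge leaving the tree is C D (3); add D.
Step 3: cheapest edge leaving the tree is A F (5); add A.
Step 4: cheapest edge leaving the tree is A G (5); add G.
Step 5: cheapest edge leaving the tree is C H (7); add H.
Step 6: cheapest edge leaving the tree is F I (8); add I.
Step 7: cheapest edge leaving the tree is B C (9); add B.
Step 8: cheapest edge leaving the tree is D E (9); add E.
The 7th edge added is B C.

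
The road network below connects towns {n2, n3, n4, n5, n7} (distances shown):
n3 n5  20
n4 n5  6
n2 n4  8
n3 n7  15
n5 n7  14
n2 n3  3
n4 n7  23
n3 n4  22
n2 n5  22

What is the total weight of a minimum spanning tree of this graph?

Prim, starting at n4.
Step 1: cheapest edge leaving the tree is n4 n5 (6); add n5.
Step 2: cheapest edge leaving the tree is n2 n4 (8); add n2.
Step 3: cheapest edge leaving the tree is n2 n3 (3); add n3.
Step 4: cheapest edge leaving the tree is n5 n7 (14); add n7.
MST edges: n4 n5, n2 n4, n2 n3, n5 n7; total weight 6+8+3+14 = 31.

31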